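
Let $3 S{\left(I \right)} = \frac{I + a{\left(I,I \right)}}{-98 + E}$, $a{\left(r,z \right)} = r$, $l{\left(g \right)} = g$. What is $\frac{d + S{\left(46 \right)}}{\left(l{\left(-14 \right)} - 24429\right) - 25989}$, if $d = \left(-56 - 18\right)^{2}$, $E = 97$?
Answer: $- \frac{1021}{9456} \approx -0.10797$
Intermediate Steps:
$d = 5476$ ($d = \left(-74\right)^{2} = 5476$)
$S{\left(I \right)} = - \frac{2 I}{3}$ ($S{\left(I \right)} = \frac{\left(I + I\right) \frac{1}{-98 + 97}}{3} = \frac{2 I \frac{1}{-1}}{3} = \frac{2 I \left(-1\right)}{3} = \frac{\left(-2\right) I}{3} = - \frac{2 I}{3}$)
$\frac{d + S{\left(46 \right)}}{\left(l{\left(-14 \right)} - 24429\right) - 25989} = \frac{5476 - \frac{92}{3}}{\left(-14 - 24429\right) - 25989} = \frac{16336}{3 \left(-24443 - 25989\right)} = \frac{16336}{3 \left(-50432\right)} = \frac{16336}{3} \left(- \frac{1}{50432}\right) = - \frac{1021}{9456}$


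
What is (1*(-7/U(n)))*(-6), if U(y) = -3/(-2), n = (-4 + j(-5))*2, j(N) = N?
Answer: 28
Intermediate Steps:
n = -18 (n = (-4 - 5)*2 = -9*2 = -18)
U(y) = 3/2 (U(y) = -3*(-1/2) = 3/2)
(1*(-7/U(n)))*(-6) = (1*(-7/3/2))*(-6) = (1*(-7*2/3))*(-6) = (1*(-14/3))*(-6) = -14/3*(-6) = 28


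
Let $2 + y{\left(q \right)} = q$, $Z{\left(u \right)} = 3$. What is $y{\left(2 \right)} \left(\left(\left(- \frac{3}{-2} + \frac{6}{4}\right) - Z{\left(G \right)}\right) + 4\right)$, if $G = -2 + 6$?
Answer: $0$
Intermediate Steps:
$G = 4$
$y{\left(q \right)} = -2 + q$
$y{\left(2 \right)} \left(\left(\left(- \frac{3}{-2} + \frac{6}{4}\right) - Z{\left(G \right)}\right) + 4\right) = \left(-2 + 2\right) \left(\left(\left(- \frac{3}{-2} + \frac{6}{4}\right) - 3\right) + 4\right) = 0 \left(\left(\left(\left(-3\right) \left(- \frac{1}{2}\right) + 6 \cdot \frac{1}{4}\right) - 3\right) + 4\right) = 0 \left(\left(\left(\frac{3}{2} + \frac{3}{2}\right) - 3\right) + 4\right) = 0 \left(\left(3 - 3\right) + 4\right) = 0 \left(0 + 4\right) = 0 \cdot 4 = 0$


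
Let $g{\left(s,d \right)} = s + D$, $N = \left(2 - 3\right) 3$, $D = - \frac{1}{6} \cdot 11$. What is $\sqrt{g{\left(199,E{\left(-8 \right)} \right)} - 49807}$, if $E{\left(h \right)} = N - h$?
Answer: $\frac{i \sqrt{1785954}}{6} \approx 222.73 i$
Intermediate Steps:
$D = - \frac{11}{6}$ ($D = \left(-1\right) \frac{1}{6} \cdot 11 = \left(- \frac{1}{6}\right) 11 = - \frac{11}{6} \approx -1.8333$)
$N = -3$ ($N = \left(-1\right) 3 = -3$)
$E{\left(h \right)} = -3 - h$
$g{\left(s,d \right)} = - \frac{11}{6} + s$ ($g{\left(s,d \right)} = s - \frac{11}{6} = - \frac{11}{6} + s$)
$\sqrt{g{\left(199,E{\left(-8 \right)} \right)} - 49807} = \sqrt{\left(- \frac{11}{6} + 199\right) - 49807} = \sqrt{\frac{1183}{6} - 49807} = \sqrt{- \frac{297659}{6}} = \frac{i \sqrt{1785954}}{6}$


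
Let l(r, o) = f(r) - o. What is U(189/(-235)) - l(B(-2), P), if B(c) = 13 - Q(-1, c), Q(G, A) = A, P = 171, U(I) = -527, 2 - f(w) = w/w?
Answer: -357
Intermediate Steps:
f(w) = 1 (f(w) = 2 - w/w = 2 - 1*1 = 2 - 1 = 1)
B(c) = 13 - c
l(r, o) = 1 - o
U(189/(-235)) - l(B(-2), P) = -527 - (1 - 1*171) = -527 - (1 - 171) = -527 - 1*(-170) = -527 + 170 = -357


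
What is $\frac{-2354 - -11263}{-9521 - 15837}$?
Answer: $- \frac{8909}{25358} \approx -0.35133$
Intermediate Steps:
$\frac{-2354 - -11263}{-9521 - 15837} = \frac{-2354 + \left(-67 + 11330\right)}{-25358} = \left(-2354 + 11263\right) \left(- \frac{1}{25358}\right) = 8909 \left(- \frac{1}{25358}\right) = - \frac{8909}{25358}$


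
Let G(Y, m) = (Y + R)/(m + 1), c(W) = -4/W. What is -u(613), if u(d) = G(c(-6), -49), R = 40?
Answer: 61/72 ≈ 0.84722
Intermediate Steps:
G(Y, m) = (40 + Y)/(1 + m) (G(Y, m) = (Y + 40)/(m + 1) = (40 + Y)/(1 + m))
u(d) = -61/72 (u(d) = (40 - 4/(-6))/(1 - 49) = (40 - 4*(-⅙))/(-48) = -(40 + ⅔)/48 = -1/48*122/3 = -61/72)
-u(613) = -1*(-61/72) = 61/72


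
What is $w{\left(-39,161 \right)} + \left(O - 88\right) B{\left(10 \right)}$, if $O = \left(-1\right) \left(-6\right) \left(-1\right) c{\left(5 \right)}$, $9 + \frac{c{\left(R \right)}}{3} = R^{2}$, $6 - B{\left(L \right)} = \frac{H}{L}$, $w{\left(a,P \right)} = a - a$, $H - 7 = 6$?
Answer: $- \frac{8836}{5} \approx -1767.2$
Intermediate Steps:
$H = 13$ ($H = 7 + 6 = 13$)
$w{\left(a,P \right)} = 0$
$B{\left(L \right)} = 6 - \frac{13}{L}$
$c{\left(R \right)} = -27 + 3 R^{2}$
$O = -288$ ($O = \left(-1\right) \left(-6\right) \left(-1\right) \left(-27 + 3 \cdot 5^{2}\right) = 6 \left(-1\right) \left(-27 + 3 \cdot 25\right) = - 6 \left(-27 + 75\right) = \left(-6\right) 48 = -288$)
$w{\left(-39,161 \right)} + \left(O - 88\right) B{\left(10 \right)} = 0 + \left(-288 - 88\right) \left(6 - \frac{13}{10}\right) = 0 - 376 \left(6 - \frac{13}{10}\right) = 0 - \frac{8836}{5} = - \frac{8836}{5}$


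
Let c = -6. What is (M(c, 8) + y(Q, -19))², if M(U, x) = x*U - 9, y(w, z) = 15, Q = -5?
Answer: 1764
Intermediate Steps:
M(U, x) = -9 + U*x (M(U, x) = U*x - 9 = -9 + U*x)
(M(c, 8) + y(Q, -19))² = ((-9 - 6*8) + 15)² = ((-9 - 48) + 15)² = (-57 + 15)² = (-42)² = 1764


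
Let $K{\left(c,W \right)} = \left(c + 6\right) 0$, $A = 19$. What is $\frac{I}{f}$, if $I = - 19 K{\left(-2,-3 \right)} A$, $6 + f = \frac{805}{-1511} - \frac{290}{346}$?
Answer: $0$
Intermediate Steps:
$K{\left(c,W \right)} = 0$ ($K{\left(c,W \right)} = \left(6 + c\right) 0 = 0$)
$f = - \frac{1926778}{261403}$ ($f = -6 + \left(\frac{805}{-1511} - \frac{290}{346}\right) = -6 + \left(805 \left(- \frac{1}{1511}\right) - \frac{145}{173}\right) = -6 - \frac{358360}{261403} = - \frac{1926778}{261403} \approx -7.3709$)
$I = 0$ ($I = \left(-19\right) 0 \cdot 19 = 0 \cdot 19 = 0$)
$\frac{I}{f} = \frac{0}{- \frac{1926778}{261403}} = 0 \left(- \frac{261403}{1926778}\right) = 0$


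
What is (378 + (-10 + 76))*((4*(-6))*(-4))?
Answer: 42624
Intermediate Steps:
(378 + (-10 + 76))*((4*(-6))*(-4)) = (378 + 66)*(-24*(-4)) = 444*96 = 42624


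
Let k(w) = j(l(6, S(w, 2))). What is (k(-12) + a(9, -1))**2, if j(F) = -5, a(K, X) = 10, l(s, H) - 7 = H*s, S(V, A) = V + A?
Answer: 25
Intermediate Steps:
S(V, A) = A + V
l(s, H) = 7 + H*s
k(w) = -5
(k(-12) + a(9, -1))**2 = (-5 + 10)**2 = 5**2 = 25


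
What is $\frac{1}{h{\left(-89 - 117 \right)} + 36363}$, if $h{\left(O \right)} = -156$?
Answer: $\frac{1}{36207} \approx 2.7619 \cdot 10^{-5}$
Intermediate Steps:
$\frac{1}{h{\left(-89 - 117 \right)} + 36363} = \frac{1}{-156 + 36363} = \frac{1}{36207}$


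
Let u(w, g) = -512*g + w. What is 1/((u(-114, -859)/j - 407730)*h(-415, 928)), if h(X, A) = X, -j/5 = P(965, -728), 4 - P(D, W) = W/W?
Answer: 3/544118452 ≈ 5.5135e-9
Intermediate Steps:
P(D, W) = 3 (P(D, W) = 4 - W/W = 4 - 1*1 = 4 - 1 = 3)
j = -15 (j = -5*3 = -15)
u(w, g) = w - 512*g
1/((u(-114, -859)/j - 407730)*h(-415, 928)) = 1/((-114 - 512*(-859))/(-15) - 407730*(-415)) = -1/415/((-114 + 439808)*(-1/15) - 407730) = -1/415/(439694*(-1/15) - 407730) = -1/415/(-439694/15 - 407730) = -1/415/(-6555644/15) = -15/6555644*(-1/415) = 3/544118452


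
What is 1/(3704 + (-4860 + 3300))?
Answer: 1/2144 ≈ 0.00046642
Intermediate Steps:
1/(3704 + (-4860 + 3300)) = 1/(3704 - 1560) = 1/2144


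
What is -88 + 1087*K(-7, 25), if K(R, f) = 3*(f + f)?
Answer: 162962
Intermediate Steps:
K(R, f) = 6*f (K(R, f) = 3*(2*f) = 6*f)
-88 + 1087*K(-7, 25) = -88 + 1087*(6*25) = -88 + 1087*150 = -88 + 163050 = 162962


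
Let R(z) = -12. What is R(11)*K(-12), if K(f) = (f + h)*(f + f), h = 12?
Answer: 0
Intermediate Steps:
K(f) = 2*f*(12 + f) (K(f) = (f + 12)*(f + f) = (12 + f)*(2*f) = 2*f*(12 + f))
R(11)*K(-12) = -24*(-12)*(12 - 12) = -24*(-12)*0 = -12*0 = 0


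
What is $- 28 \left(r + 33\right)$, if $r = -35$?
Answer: $56$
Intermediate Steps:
$- 28 \left(r + 33\right) = - 28 \left(-35 + 33\right) = \left(-28\right) \left(-2\right) = 56$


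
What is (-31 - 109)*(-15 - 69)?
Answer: 11760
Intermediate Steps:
(-31 - 109)*(-15 - 69) = -140*(-84) = 11760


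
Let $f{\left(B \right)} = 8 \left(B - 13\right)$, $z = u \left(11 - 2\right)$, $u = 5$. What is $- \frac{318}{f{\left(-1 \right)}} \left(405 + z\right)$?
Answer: $\frac{35775}{28} \approx 1277.7$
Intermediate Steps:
$z = 45$ ($z = 5 \left(11 - 2\right) = 5 \cdot 9 = 45$)
$f{\left(B \right)} = -104 + 8 B$ ($f{\left(B \right)} = 8 \left(-13 + B\right) = -104 + 8 B$)
$- \frac{318}{f{\left(-1 \right)}} \left(405 + z\right) = - \frac{318}{-104 + 8 \left(-1\right)} \left(405 + 45\right) = - \frac{318}{-104 - 8} \cdot 450 = - \frac{318}{-112} \cdot 450 = \left(-318\right) \left(- \frac{1}{112}\right) 450 = \frac{159}{56} \cdot 450 = \frac{35775}{28}$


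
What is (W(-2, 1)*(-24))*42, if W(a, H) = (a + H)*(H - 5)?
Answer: -4032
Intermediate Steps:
W(a, H) = (-5 + H)*(H + a) (W(a, H) = (H + a)*(-5 + H) = (-5 + H)*(H + a))
(W(-2, 1)*(-24))*42 = ((1² - 5*1 - 5*(-2) + 1*(-2))*(-24))*42 = ((1 - 5 + 10 - 2)*(-24))*42 = (4*(-24))*42 = -96*42 = -4032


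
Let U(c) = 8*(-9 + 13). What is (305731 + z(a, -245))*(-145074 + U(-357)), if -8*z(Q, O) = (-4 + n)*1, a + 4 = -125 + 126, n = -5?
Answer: -177375995497/4 ≈ -4.4344e+10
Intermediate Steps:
a = -3 (a = -4 + (-125 + 126) = -4 + 1 = -3)
z(Q, O) = 9/8 (z(Q, O) = -(-4 - 5)/8 = -(-9)/8 = -⅛*(-9) = 9/8)
U(c) = 32 (U(c) = 8*4 = 32)
(305731 + z(a, -245))*(-145074 + U(-357)) = (305731 + 9/8)*(-145074 + 32) = (2445857/8)*(-145042) = -177375995497/4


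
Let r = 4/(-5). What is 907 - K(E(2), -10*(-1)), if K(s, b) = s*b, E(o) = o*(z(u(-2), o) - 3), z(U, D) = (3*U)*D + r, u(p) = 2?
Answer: 743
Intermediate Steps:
r = -⅘ (r = 4*(-⅕) = -⅘ ≈ -0.80000)
z(U, D) = -⅘ + 3*D*U (z(U, D) = (3*U)*D - ⅘ = 3*D*U - ⅘ = -⅘ + 3*D*U)
E(o) = o*(-19/5 + 6*o) (E(o) = o*((-⅘ + 3*o*2) - 3) = o*((-⅘ + 6*o) - 3) = o*(-19/5 + 6*o))
K(s, b) = b*s
907 - K(E(2), -10*(-1)) = 907 - (-10*(-1))*(⅕)*2*(-19 + 30*2) = 907 - 10*(⅕)*2*(-19 + 60) = 907 - 10*(⅕)*2*41 = 907 - 10*82/5 = 907 - 1*164 = 907 - 164 = 743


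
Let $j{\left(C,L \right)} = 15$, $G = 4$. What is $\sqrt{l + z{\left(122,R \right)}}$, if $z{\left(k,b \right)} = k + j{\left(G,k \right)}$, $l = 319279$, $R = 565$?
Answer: $2 \sqrt{79854} \approx 565.17$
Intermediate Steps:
$z{\left(k,b \right)} = 15 + k$ ($z{\left(k,b \right)} = k + 15 = 15 + k$)
$\sqrt{l + z{\left(122,R \right)}} = \sqrt{319279 + \left(15 + 122\right)} = \sqrt{319279 + 137} = \sqrt{319416} = 2 \sqrt{79854}$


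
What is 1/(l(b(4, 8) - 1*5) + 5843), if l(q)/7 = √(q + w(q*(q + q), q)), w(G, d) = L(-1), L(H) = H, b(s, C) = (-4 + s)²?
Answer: 5843/34140943 - 7*I*√6/34140943 ≈ 0.00017114 - 5.0222e-7*I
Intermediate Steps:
w(G, d) = -1
l(q) = 7*√(-1 + q) (l(q) = 7*√(q - 1) = 7*√(-1 + q))
1/(l(b(4, 8) - 1*5) + 5843) = 1/(7*√(-1 + ((-4 + 4)² - 1*5)) + 5843) = 1/(7*√(-1 + (0² - 5)) + 5843) = 1/(7*√(-1 + (0 - 5)) + 5843) = 1/(7*√(-1 - 5) + 5843) = 1/(7*√(-6) + 5843) = 1/(7*(I*√6) + 5843) = 1/(7*I*√6 + 5843) = 1/(5843 + 7*I*√6)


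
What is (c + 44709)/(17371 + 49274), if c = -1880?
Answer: 42829/66645 ≈ 0.64264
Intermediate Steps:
(c + 44709)/(17371 + 49274) = (-1880 + 44709)/(17371 + 49274) = 42829/66645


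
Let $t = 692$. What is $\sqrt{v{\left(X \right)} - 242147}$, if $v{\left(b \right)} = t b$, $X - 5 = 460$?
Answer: $\sqrt{79633} \approx 282.19$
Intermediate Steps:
$X = 465$ ($X = 5 + 460 = 465$)
$v{\left(b \right)} = 692 b$
$\sqrt{v{\left(X \right)} - 242147} = \sqrt{692 \cdot 465 - 242147} = \sqrt{321780 - 242147} = \sqrt{79633}$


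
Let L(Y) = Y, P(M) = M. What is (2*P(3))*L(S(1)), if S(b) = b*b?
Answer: 6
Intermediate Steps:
S(b) = b**2
(2*P(3))*L(S(1)) = (2*3)*1**2 = 6*1 = 6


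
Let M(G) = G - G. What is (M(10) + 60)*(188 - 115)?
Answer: 4380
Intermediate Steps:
M(G) = 0
(M(10) + 60)*(188 - 115) = (0 + 60)*(188 - 115) = 60*73 = 4380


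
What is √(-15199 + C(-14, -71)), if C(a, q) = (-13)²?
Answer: 3*I*√1670 ≈ 122.6*I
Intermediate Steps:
C(a, q) = 169
√(-15199 + C(-14, -71)) = √(-15199 + 169) = √(-15030) = 3*I*√1670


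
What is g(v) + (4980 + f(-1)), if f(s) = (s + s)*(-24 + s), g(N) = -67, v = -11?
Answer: 4963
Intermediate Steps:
f(s) = 2*s*(-24 + s) (f(s) = (2*s)*(-24 + s) = 2*s*(-24 + s))
g(v) + (4980 + f(-1)) = -67 + (4980 + 2*(-1)*(-24 - 1)) = -67 + (4980 + 2*(-1)*(-25)) = -67 + (4980 + 50) = -67 + 5030 = 4963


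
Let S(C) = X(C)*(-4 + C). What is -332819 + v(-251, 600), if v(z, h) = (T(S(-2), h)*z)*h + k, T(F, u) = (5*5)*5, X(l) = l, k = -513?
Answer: -19158332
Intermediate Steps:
S(C) = C*(-4 + C)
T(F, u) = 125 (T(F, u) = 25*5 = 125)
v(z, h) = -513 + 125*h*z (v(z, h) = (125*z)*h - 513 = 125*h*z - 513 = -513 + 125*h*z)
-332819 + v(-251, 600) = -332819 + (-513 + 125*600*(-251)) = -332819 + (-513 - 18825000) = -332819 - 18825513 = -19158332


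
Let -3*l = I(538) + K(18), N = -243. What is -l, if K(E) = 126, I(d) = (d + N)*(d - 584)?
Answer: -13444/3 ≈ -4481.3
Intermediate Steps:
I(d) = (-584 + d)*(-243 + d) (I(d) = (d - 243)*(d - 584) = (-243 + d)*(-584 + d) = (-584 + d)*(-243 + d))
l = 13444/3 (l = -((141912 + 538² - 827*538) + 126)/3 = -((141912 + 289444 - 444926) + 126)/3 = -(-13570 + 126)/3 = -⅓*(-13444) = 13444/3 ≈ 4481.3)
-l = -1*13444/3 = -13444/3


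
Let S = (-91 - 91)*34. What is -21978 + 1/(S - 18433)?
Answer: -541120339/24621 ≈ -21978.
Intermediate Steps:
S = -6188 (S = -182*34 = -6188)
-21978 + 1/(S - 18433) = -21978 + 1/(-6188 - 18433) = -21978 + 1/(-24621) = -21978 - 1/24621 = -541120339/24621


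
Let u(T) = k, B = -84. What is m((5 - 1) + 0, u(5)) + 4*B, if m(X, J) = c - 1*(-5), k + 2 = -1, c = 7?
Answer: -324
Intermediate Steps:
k = -3 (k = -2 - 1 = -3)
u(T) = -3
m(X, J) = 12 (m(X, J) = 7 - 1*(-5) = 7 + 5 = 12)
m((5 - 1) + 0, u(5)) + 4*B = 12 + 4*(-84) = 12 - 336 = -324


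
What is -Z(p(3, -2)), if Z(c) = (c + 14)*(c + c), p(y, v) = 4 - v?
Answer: -240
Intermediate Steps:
Z(c) = 2*c*(14 + c) (Z(c) = (14 + c)*(2*c) = 2*c*(14 + c))
-Z(p(3, -2)) = -2*(4 - 1*(-2))*(14 + (4 - 1*(-2))) = -2*(4 + 2)*(14 + (4 + 2)) = -2*6*(14 + 6) = -2*6*20 = -1*240 = -240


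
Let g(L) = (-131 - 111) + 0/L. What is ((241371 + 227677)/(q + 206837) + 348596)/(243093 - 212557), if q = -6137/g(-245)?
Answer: 4362767537363/382163315094 ≈ 11.416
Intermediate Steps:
g(L) = -242 (g(L) = -242 + 0 = -242)
q = 6137/242 (q = -6137/(-242) = -6137*(-1/242) = 6137/242 ≈ 25.359)
((241371 + 227677)/(q + 206837) + 348596)/(243093 - 212557) = ((241371 + 227677)/(6137/242 + 206837) + 348596)/(243093 - 212557) = (469048/(50060691/242) + 348596)/30536 = (469048*(242/50060691) + 348596)*(1/30536) = (113509616/50060691 + 348596)*(1/30536) = (17451070149452/50060691)*(1/30536) = 4362767537363/382163315094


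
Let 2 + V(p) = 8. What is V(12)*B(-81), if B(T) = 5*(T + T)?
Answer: -4860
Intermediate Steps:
V(p) = 6 (V(p) = -2 + 8 = 6)
B(T) = 10*T (B(T) = 5*(2*T) = 10*T)
V(12)*B(-81) = 6*(10*(-81)) = 6*(-810) = -4860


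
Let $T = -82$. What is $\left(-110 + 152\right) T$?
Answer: $-3444$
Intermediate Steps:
$\left(-110 + 152\right) T = \left(-110 + 152\right) \left(-82\right) = 42 \left(-82\right) = -3444$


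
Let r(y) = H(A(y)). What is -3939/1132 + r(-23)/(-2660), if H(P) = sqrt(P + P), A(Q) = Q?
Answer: -3939/1132 - I*sqrt(46)/2660 ≈ -3.4797 - 0.0025497*I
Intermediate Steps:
H(P) = sqrt(2)*sqrt(P) (H(P) = sqrt(2*P) = sqrt(2)*sqrt(P))
r(y) = sqrt(2)*sqrt(y)
-3939/1132 + r(-23)/(-2660) = -3939/1132 + (sqrt(2)*sqrt(-23))/(-2660) = -3939*1/1132 + (sqrt(2)*(I*sqrt(23)))*(-1/2660) = -3939/1132 + (I*sqrt(46))*(-1/2660) = -3939/1132 - I*sqrt(46)/2660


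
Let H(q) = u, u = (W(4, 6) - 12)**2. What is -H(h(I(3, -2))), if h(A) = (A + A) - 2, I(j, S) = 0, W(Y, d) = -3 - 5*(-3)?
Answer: 0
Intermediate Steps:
W(Y, d) = 12 (W(Y, d) = -3 + 15 = 12)
h(A) = -2 + 2*A (h(A) = 2*A - 2 = -2 + 2*A)
u = 0 (u = (12 - 12)**2 = 0**2 = 0)
H(q) = 0
-H(h(I(3, -2))) = -1*0 = 0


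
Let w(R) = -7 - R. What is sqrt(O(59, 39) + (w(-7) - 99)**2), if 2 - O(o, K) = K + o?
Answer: sqrt(9705) ≈ 98.514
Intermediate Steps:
O(o, K) = 2 - K - o (O(o, K) = 2 - (K + o) = 2 + (-K - o) = 2 - K - o)
sqrt(O(59, 39) + (w(-7) - 99)**2) = sqrt((2 - 1*39 - 1*59) + ((-7 - 1*(-7)) - 99)**2) = sqrt((2 - 39 - 59) + ((-7 + 7) - 99)**2) = sqrt(-96 + (0 - 99)**2) = sqrt(-96 + (-99)**2) = sqrt(-96 + 9801) = sqrt(9705)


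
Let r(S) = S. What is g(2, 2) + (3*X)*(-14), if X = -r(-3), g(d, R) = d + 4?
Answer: -120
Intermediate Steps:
g(d, R) = 4 + d
X = 3 (X = -1*(-3) = 3)
g(2, 2) + (3*X)*(-14) = (4 + 2) + (3*3)*(-14) = 6 + 9*(-14) = 6 - 126 = -120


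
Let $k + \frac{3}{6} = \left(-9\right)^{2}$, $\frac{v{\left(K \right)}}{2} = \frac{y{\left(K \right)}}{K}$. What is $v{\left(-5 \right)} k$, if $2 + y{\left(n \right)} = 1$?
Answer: $\frac{161}{5} \approx 32.2$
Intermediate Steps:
$y{\left(n \right)} = -1$ ($y{\left(n \right)} = -2 + 1 = -1$)
$v{\left(K \right)} = - \frac{2}{K}$ ($v{\left(K \right)} = 2 \left(- \frac{1}{K}\right) = - \frac{2}{K}$)
$k = \frac{161}{2}$ ($k = - \frac{1}{2} + \left(-9\right)^{2} = - \frac{1}{2} + 81 = \frac{161}{2} \approx 80.5$)
$v{\left(-5 \right)} k = - \frac{2}{-5} \cdot \frac{161}{2} = \left(-2\right) \left(- \frac{1}{5}\right) \frac{161}{2} = \frac{2}{5} \cdot \frac{161}{2} = \frac{161}{5}$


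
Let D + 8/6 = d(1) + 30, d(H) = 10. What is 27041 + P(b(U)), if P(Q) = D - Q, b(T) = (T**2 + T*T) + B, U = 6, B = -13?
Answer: 81062/3 ≈ 27021.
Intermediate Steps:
b(T) = -13 + 2*T**2 (b(T) = (T**2 + T*T) - 13 = (T**2 + T**2) - 13 = 2*T**2 - 13 = -13 + 2*T**2)
D = 116/3 (D = -4/3 + (10 + 30) = -4/3 + 40 = 116/3 ≈ 38.667)
P(Q) = 116/3 - Q
27041 + P(b(U)) = 27041 + (116/3 - (-13 + 2*6**2)) = 27041 + (116/3 - (-13 + 2*36)) = 27041 + (116/3 - (-13 + 72)) = 27041 + (116/3 - 1*59) = 27041 + (116/3 - 59) = 27041 - 61/3 = 81062/3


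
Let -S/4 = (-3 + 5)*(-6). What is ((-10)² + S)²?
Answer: 21904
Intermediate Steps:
S = 48 (S = -4*(-3 + 5)*(-6) = -8*(-6) = -4*(-12) = 48)
((-10)² + S)² = ((-10)² + 48)² = (100 + 48)² = 148² = 21904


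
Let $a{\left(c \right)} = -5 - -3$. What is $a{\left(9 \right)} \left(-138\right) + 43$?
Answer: $319$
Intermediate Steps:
$a{\left(c \right)} = -2$ ($a{\left(c \right)} = -5 + 3 = -2$)
$a{\left(9 \right)} \left(-138\right) + 43 = \left(-2\right) \left(-138\right) + 43 = 276 + 43 = 319$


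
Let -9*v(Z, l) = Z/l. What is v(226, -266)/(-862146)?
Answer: -113/1031988762 ≈ -1.0950e-7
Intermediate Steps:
v(Z, l) = -Z/(9*l)
v(226, -266)/(-862146) = -⅑*226/(-266)/(-862146) = -⅑*226*(-1/266)*(-1/862146) = (113/1197)*(-1/862146) = -113/1031988762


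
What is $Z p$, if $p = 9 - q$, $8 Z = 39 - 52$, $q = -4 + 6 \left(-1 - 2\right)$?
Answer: $- \frac{403}{8} \approx -50.375$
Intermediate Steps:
$q = -22$ ($q = -4 + 6 \left(-3\right) = -4 - 18 = -22$)
$Z = - \frac{13}{8}$ ($Z = \frac{39 - 52}{8} = \frac{1}{8} \left(-13\right) = - \frac{13}{8} \approx -1.625$)
$p = 31$ ($p = 9 - -22 = 9 + 22 = 31$)
$Z p = \left(- \frac{13}{8}\right) 31 = - \frac{403}{8}$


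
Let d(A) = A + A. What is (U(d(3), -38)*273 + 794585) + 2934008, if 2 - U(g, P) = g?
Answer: 3727501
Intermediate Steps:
d(A) = 2*A
U(g, P) = 2 - g
(U(d(3), -38)*273 + 794585) + 2934008 = ((2 - 2*3)*273 + 794585) + 2934008 = ((2 - 1*6)*273 + 794585) + 2934008 = ((2 - 6)*273 + 794585) + 2934008 = (-4*273 + 794585) + 2934008 = (-1092 + 794585) + 2934008 = 793493 + 2934008 = 3727501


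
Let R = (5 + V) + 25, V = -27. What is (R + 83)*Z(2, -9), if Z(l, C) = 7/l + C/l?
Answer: -86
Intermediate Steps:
R = 3 (R = (5 - 27) + 25 = -22 + 25 = 3)
(R + 83)*Z(2, -9) = (3 + 83)*((7 - 9)/2) = 86*((½)*(-2)) = 86*(-1) = -86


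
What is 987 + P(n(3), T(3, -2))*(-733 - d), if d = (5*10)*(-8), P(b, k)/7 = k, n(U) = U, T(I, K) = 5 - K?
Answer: -15330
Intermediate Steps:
P(b, k) = 7*k
d = -400 (d = 50*(-8) = -400)
987 + P(n(3), T(3, -2))*(-733 - d) = 987 + (7*(5 - 1*(-2)))*(-733 - 1*(-400)) = 987 + (7*(5 + 2))*(-733 + 400) = 987 + (7*7)*(-333) = 987 + 49*(-333) = 987 - 16317 = -15330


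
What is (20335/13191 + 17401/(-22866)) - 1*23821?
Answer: -798309261423/33513934 ≈ -23820.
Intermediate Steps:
(20335/13191 + 17401/(-22866)) - 1*23821 = (20335*(1/13191) + 17401*(-1/22866)) - 23821 = (20335/13191 - 17401/22866) - 23821 = 26160391/33513934 - 23821 = -798309261423/33513934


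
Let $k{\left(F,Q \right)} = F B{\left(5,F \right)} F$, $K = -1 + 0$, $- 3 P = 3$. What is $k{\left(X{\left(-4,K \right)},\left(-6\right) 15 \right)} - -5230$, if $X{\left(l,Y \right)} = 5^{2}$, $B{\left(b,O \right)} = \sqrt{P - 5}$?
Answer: $5230 + 625 i \sqrt{6} \approx 5230.0 + 1530.9 i$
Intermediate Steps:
$P = -1$ ($P = \left(- \frac{1}{3}\right) 3 = -1$)
$B{\left(b,O \right)} = i \sqrt{6}$ ($B{\left(b,O \right)} = \sqrt{-1 - 5} = \sqrt{-6} = i \sqrt{6}$)
$K = -1$
$X{\left(l,Y \right)} = 25$
$k{\left(F,Q \right)} = i \sqrt{6} F^{2}$ ($k{\left(F,Q \right)} = F i \sqrt{6} F = i F \sqrt{6} F = i \sqrt{6} F^{2}$)
$k{\left(X{\left(-4,K \right)},\left(-6\right) 15 \right)} - -5230 = i \sqrt{6} \cdot 25^{2} - -5230 = i \sqrt{6} \cdot 625 + 5230 = 625 i \sqrt{6} + 5230 = 5230 + 625 i \sqrt{6}$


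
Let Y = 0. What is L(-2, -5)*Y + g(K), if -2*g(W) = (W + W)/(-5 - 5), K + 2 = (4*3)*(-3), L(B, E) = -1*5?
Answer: -19/5 ≈ -3.8000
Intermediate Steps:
L(B, E) = -5
K = -38 (K = -2 + (4*3)*(-3) = -2 + 12*(-3) = -2 - 36 = -38)
g(W) = W/10 (g(W) = -(W + W)/(2*(-5 - 5)) = -2*W/(2*(-10)) = -2*W*(-1)/(2*10) = -(-1)*W/10 = W/10)
L(-2, -5)*Y + g(K) = -5*0 + (⅒)*(-38) = 0 - 19/5 = -19/5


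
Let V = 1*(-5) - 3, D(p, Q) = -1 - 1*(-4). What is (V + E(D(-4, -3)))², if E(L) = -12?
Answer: 400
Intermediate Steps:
D(p, Q) = 3 (D(p, Q) = -1 + 4 = 3)
V = -8 (V = -5 - 3 = -8)
(V + E(D(-4, -3)))² = (-8 - 12)² = (-20)² = 400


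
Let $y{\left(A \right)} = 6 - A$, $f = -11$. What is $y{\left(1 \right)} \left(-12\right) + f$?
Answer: $-71$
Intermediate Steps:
$y{\left(1 \right)} \left(-12\right) + f = \left(6 - 1\right) \left(-12\right) - 11 = 5 \left(-12\right) - 11 = -60 - 11 = -71$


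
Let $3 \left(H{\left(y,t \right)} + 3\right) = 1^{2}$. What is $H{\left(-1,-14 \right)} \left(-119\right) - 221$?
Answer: $\frac{289}{3} \approx 96.333$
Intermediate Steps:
$H{\left(y,t \right)} = - \frac{8}{3}$ ($H{\left(y,t \right)} = -3 + \frac{1^{2}}{3} = -3 + \frac{1}{3} \cdot 1 = -3 + \frac{1}{3} = - \frac{8}{3}$)
$H{\left(-1,-14 \right)} \left(-119\right) - 221 = \left(- \frac{8}{3}\right) \left(-119\right) - 221 = \frac{952}{3} - 221 = \frac{289}{3}$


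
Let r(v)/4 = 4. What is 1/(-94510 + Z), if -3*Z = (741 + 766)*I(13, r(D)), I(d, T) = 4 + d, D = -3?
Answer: -3/309149 ≈ -9.7041e-6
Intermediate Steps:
r(v) = 16 (r(v) = 4*4 = 16)
Z = -25619/3 (Z = -(741 + 766)*(4 + 13)/3 = -1507*17/3 = -1/3*25619 = -25619/3 ≈ -8539.7)
1/(-94510 + Z) = 1/(-94510 - 25619/3) = 1/(-309149/3) = -3/309149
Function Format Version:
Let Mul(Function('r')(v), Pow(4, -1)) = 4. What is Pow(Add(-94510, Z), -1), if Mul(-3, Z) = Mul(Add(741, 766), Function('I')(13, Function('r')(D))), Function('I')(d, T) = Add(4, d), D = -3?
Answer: Rational(-3, 309149) ≈ -9.7041e-6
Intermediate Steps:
Function('r')(v) = 16 (Function('r')(v) = Mul(4, 4) = 16)
Z = Rational(-25619, 3) (Z = Mul(Rational(-1, 3), Mul(Add(741, 766), Add(4, 13))) = Mul(Rational(-1, 3), Mul(1507, 17)) = Mul(Rational(-1, 3), 25619) = Rational(-25619, 3) ≈ -8539.7)
Pow(Add(-94510, Z), -1) = Pow(Add(-94510, Rational(-25619, 3)), -1) = Pow(Rational(-309149, 3), -1) = Rational(-3, 309149)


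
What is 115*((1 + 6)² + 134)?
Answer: 21045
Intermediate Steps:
115*((1 + 6)² + 134) = 115*(7² + 134) = 115*(49 + 134) = 115*183 = 21045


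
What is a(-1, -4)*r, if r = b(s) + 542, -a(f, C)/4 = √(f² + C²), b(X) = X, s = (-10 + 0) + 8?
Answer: -2160*√17 ≈ -8905.9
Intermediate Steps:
s = -2 (s = -10 + 8 = -2)
a(f, C) = -4*√(C² + f²) (a(f, C) = -4*√(f² + C²) = -4*√(C² + f²))
r = 540 (r = -2 + 542 = 540)
a(-1, -4)*r = -4*√((-4)² + (-1)²)*540 = -4*√(16 + 1)*540 = -4*√17*540 = -2160*√17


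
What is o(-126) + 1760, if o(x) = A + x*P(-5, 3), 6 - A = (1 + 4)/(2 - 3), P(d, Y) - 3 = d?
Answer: 2023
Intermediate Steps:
P(d, Y) = 3 + d
A = 11 (A = 6 - (1 + 4)/(2 - 3) = 6 - 5/(-1) = 6 - 5*(-1) = 6 - 1*(-5) = 6 + 5 = 11)
o(x) = 11 - 2*x (o(x) = 11 + x*(3 - 5) = 11 + x*(-2) = 11 - 2*x)
o(-126) + 1760 = (11 - 2*(-126)) + 1760 = (11 + 252) + 1760 = 263 + 1760 = 2023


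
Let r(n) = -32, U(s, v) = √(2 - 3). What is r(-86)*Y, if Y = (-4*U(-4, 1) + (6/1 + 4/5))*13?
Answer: -14144/5 + 1664*I ≈ -2828.8 + 1664.0*I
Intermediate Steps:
U(s, v) = I (U(s, v) = √(-1) = I)
Y = 442/5 - 52*I (Y = (-4*I + (6/1 + 4/5))*13 = (-4*I + (6*1 + 4*(⅕)))*13 = (-4*I + (6 + ⅘))*13 = (-4*I + 34/5)*13 = (34/5 - 4*I)*13 = 442/5 - 52*I ≈ 88.4 - 52.0*I)
r(-86)*Y = -32*(442/5 - 52*I) = -14144/5 + 1664*I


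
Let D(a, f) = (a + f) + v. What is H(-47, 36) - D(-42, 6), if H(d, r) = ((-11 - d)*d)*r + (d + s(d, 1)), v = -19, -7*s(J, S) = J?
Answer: -426281/7 ≈ -60897.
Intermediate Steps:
s(J, S) = -J/7
H(d, r) = 6*d/7 + d*r*(-11 - d) (H(d, r) = ((-11 - d)*d)*r + (d - d/7) = (d*(-11 - d))*r + 6*d/7 = d*r*(-11 - d) + 6*d/7 = 6*d/7 + d*r*(-11 - d))
D(a, f) = -19 + a + f (D(a, f) = (a + f) - 19 = -19 + a + f)
H(-47, 36) - D(-42, 6) = (⅐)*(-47)*(6 - 77*36 - 7*(-47)*36) - (-19 - 42 + 6) = (⅐)*(-47)*(6 - 2772 + 11844) - 1*(-55) = (⅐)*(-47)*9078 + 55 = -426666/7 + 55 = -426281/7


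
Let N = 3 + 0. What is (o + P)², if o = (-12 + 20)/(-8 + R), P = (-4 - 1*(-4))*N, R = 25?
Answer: 64/289 ≈ 0.22145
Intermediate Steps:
N = 3
P = 0 (P = (-4 - 1*(-4))*3 = (-4 + 4)*3 = 0*3 = 0)
o = 8/17 (o = (-12 + 20)/(-8 + 25) = 8/17 ≈ 0.47059)
(o + P)² = (8/17 + 0)² = (8/17)² = 64/289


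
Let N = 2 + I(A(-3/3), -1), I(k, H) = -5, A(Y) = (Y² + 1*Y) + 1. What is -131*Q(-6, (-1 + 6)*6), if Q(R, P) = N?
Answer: 393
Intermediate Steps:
A(Y) = 1 + Y + Y² (A(Y) = (Y² + Y) + 1 = (Y + Y²) + 1 = 1 + Y + Y²)
N = -3 (N = 2 - 5 = -3)
Q(R, P) = -3
-131*Q(-6, (-1 + 6)*6) = -131*(-3) = 393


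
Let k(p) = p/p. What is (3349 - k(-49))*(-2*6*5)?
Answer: -200880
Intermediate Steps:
k(p) = 1
(3349 - k(-49))*(-2*6*5) = (3349 - 1*1)*(-2*6*5) = (3349 - 1)*(-12*5) = 3348*(-60) = -200880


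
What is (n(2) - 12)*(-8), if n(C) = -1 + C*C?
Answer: 72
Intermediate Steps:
n(C) = -1 + C²
(n(2) - 12)*(-8) = ((-1 + 2²) - 12)*(-8) = ((-1 + 4) - 12)*(-8) = (3 - 12)*(-8) = -9*(-8) = 72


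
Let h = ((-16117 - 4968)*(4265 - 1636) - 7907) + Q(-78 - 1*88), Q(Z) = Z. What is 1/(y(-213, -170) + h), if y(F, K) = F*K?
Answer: -1/55404328 ≈ -1.8049e-8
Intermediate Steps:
h = -55440538 (h = ((-16117 - 4968)*(4265 - 1636) - 7907) + (-78 - 1*88) = (-21085*2629 - 7907) + (-78 - 88) = (-55432465 - 7907) - 166 = -55440372 - 166 = -55440538)
1/(y(-213, -170) + h) = 1/(-213*(-170) - 55440538) = 1/(36210 - 55440538) = 1/(-55404328) = -1/55404328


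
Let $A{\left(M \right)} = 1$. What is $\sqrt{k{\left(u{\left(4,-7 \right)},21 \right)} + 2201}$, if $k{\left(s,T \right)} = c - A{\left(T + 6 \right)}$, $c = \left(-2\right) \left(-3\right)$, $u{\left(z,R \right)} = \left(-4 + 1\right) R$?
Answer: $\sqrt{2206} \approx 46.968$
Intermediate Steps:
$u{\left(z,R \right)} = - 3 R$
$c = 6$
$k{\left(s,T \right)} = 5$ ($k{\left(s,T \right)} = 6 - 1 = 5$)
$\sqrt{k{\left(u{\left(4,-7 \right)},21 \right)} + 2201} = \sqrt{5 + 2201} = \sqrt{2206}$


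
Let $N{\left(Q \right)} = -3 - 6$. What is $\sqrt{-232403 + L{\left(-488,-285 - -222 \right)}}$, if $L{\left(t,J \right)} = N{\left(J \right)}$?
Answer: $2 i \sqrt{58103} \approx 482.09 i$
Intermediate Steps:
$N{\left(Q \right)} = -9$
$L{\left(t,J \right)} = -9$
$\sqrt{-232403 + L{\left(-488,-285 - -222 \right)}} = \sqrt{-232403 - 9} = \sqrt{-232412} = 2 i \sqrt{58103}$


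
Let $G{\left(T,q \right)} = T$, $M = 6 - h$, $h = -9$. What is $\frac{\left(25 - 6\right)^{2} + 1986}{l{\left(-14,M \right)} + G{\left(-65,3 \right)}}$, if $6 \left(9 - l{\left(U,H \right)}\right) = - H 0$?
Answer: $- \frac{2347}{56} \approx -41.911$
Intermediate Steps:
$M = 15$ ($M = 6 - -9 = 6 + 9 = 15$)
$l{\left(U,H \right)} = 9$ ($l{\left(U,H \right)} = 9 - \frac{- H 0}{6} = 9 - 0 = 9 + 0 = 9$)
$\frac{\left(25 - 6\right)^{2} + 1986}{l{\left(-14,M \right)} + G{\left(-65,3 \right)}} = \frac{\left(25 - 6\right)^{2} + 1986}{9 - 65} = \frac{19^{2} + 1986}{-56} = \left(361 + 1986\right) \left(- \frac{1}{56}\right) = 2347 \left(- \frac{1}{56}\right) = - \frac{2347}{56}$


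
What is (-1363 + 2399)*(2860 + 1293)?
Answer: 4302508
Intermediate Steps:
(-1363 + 2399)*(2860 + 1293) = 1036*4153 = 4302508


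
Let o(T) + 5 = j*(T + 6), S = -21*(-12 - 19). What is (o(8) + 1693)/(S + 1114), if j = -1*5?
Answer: 1618/1765 ≈ 0.91671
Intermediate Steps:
j = -5
S = 651 (S = -21*(-31) = 651)
o(T) = -35 - 5*T (o(T) = -5 - 5*(T + 6) = -5 - 5*(6 + T) = -5 + (-30 - 5*T) = -35 - 5*T)
(o(8) + 1693)/(S + 1114) = ((-35 - 5*8) + 1693)/(651 + 1114) = ((-35 - 40) + 1693)/1765 = (-75 + 1693)*(1/1765) = 1618*(1/1765) = 1618/1765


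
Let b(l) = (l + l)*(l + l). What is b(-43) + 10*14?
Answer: 7536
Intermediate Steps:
b(l) = 4*l² (b(l) = (2*l)*(2*l) = 4*l²)
b(-43) + 10*14 = 4*(-43)² + 10*14 = 4*1849 + 140 = 7396 + 140 = 7536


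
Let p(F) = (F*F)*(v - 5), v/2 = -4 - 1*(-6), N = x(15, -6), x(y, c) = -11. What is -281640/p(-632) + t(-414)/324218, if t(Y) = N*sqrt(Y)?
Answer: 35205/49928 - 33*I*sqrt(46)/324218 ≈ 0.70512 - 0.00069033*I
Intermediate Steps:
N = -11
t(Y) = -11*sqrt(Y)
v = 4 (v = 2*(-4 - 1*(-6)) = 2*(-4 + 6) = 2*2 = 4)
p(F) = -F**2 (p(F) = (F*F)*(4 - 5) = F**2*(-1) = -F**2)
-281640/p(-632) + t(-414)/324218 = -281640/((-1*(-632)**2)) - 33*I*sqrt(46)/324218 = -281640/((-1*399424)) - 33*I*sqrt(46)*(1/324218) = -281640/(-399424) - 33*I*sqrt(46)*(1/324218) = -281640*(-1/399424) - 33*I*sqrt(46)/324218 = 35205/49928 - 33*I*sqrt(46)/324218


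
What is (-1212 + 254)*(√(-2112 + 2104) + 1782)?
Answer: -1707156 - 1916*I*√2 ≈ -1.7072e+6 - 2709.6*I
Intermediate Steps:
(-1212 + 254)*(√(-2112 + 2104) + 1782) = -958*(√(-8) + 1782) = -958*(2*I*√2 + 1782) = -958*(1782 + 2*I*√2) = -1707156 - 1916*I*√2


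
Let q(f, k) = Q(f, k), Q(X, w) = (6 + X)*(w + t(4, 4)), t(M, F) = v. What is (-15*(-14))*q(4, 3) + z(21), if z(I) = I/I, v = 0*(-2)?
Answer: 6301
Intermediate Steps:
v = 0
t(M, F) = 0
z(I) = 1
Q(X, w) = w*(6 + X) (Q(X, w) = (6 + X)*(w + 0) = (6 + X)*w = w*(6 + X))
q(f, k) = k*(6 + f)
(-15*(-14))*q(4, 3) + z(21) = (-15*(-14))*(3*(6 + 4)) + 1 = 210*(3*10) + 1 = 210*30 + 1 = 6300 + 1 = 6301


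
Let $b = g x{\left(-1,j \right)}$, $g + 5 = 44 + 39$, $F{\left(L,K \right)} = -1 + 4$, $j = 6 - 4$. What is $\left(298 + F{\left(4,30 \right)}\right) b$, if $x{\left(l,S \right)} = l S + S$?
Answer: $0$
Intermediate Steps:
$j = 2$
$x{\left(l,S \right)} = S + S l$ ($x{\left(l,S \right)} = S l + S = S + S l$)
$F{\left(L,K \right)} = 3$
$g = 78$ ($g = -5 + \left(44 + 39\right) = -5 + 83 = 78$)
$b = 0$ ($b = 78 \cdot 2 \left(1 - 1\right) = 78 \cdot 2 \cdot 0 = 78 \cdot 0 = 0$)
$\left(298 + F{\left(4,30 \right)}\right) b = \left(298 + 3\right) 0 = 301 \cdot 0 = 0$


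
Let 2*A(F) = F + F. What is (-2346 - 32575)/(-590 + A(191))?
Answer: 34921/399 ≈ 87.521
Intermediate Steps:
A(F) = F (A(F) = (F + F)/2 = (2*F)/2 = F)
(-2346 - 32575)/(-590 + A(191)) = (-2346 - 32575)/(-590 + 191) = -34921/(-399) = -34921*(-1/399) = 34921/399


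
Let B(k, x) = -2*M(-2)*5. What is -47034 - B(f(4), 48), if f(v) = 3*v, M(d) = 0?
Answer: -47034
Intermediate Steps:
B(k, x) = 0 (B(k, x) = -2*0*5 = 0*5 = 0)
-47034 - B(f(4), 48) = -47034 - 1*0 = -47034 + 0 = -47034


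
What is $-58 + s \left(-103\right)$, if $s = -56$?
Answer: $5710$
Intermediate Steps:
$-58 + s \left(-103\right) = -58 - -5768 = -58 + 5768 = 5710$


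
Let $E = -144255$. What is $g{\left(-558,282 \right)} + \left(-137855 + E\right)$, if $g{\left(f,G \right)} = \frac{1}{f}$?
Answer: $- \frac{157417381}{558} \approx -2.8211 \cdot 10^{5}$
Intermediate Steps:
$g{\left(-558,282 \right)} + \left(-137855 + E\right) = \frac{1}{-558} - 282110 = - \frac{1}{558} - 282110 = - \frac{157417381}{558}$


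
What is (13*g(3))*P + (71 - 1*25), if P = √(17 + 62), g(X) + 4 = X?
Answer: 46 - 13*√79 ≈ -69.547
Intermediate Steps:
g(X) = -4 + X
P = √79 ≈ 8.8882
(13*g(3))*P + (71 - 1*25) = (13*(-4 + 3))*√79 + (71 - 1*25) = (13*(-1))*√79 + (71 - 25) = -13*√79 + 46 = 46 - 13*√79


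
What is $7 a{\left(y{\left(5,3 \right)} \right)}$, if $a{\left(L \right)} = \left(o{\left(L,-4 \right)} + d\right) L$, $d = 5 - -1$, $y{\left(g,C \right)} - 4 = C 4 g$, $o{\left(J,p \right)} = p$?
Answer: $896$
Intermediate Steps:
$y{\left(g,C \right)} = 4 + 4 C g$ ($y{\left(g,C \right)} = 4 + C 4 g = 4 + 4 C g$)
$d = 6$ ($d = 5 + 1 = 6$)
$a{\left(L \right)} = 2 L$ ($a{\left(L \right)} = \left(-4 + 6\right) L = 2 L$)
$7 a{\left(y{\left(5,3 \right)} \right)} = 7 \cdot 2 \left(4 + 4 \cdot 3 \cdot 5\right) = 7 \cdot 2 \left(4 + 60\right) = 7 \cdot 2 \cdot 64 = 7 \cdot 128 = 896$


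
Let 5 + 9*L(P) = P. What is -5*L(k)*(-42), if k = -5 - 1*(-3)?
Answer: -490/3 ≈ -163.33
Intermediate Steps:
k = -2 (k = -5 + 3 = -2)
L(P) = -5/9 + P/9
-5*L(k)*(-42) = -5*(-5/9 + (⅑)*(-2))*(-42) = -5*(-5/9 - 2/9)*(-42) = -5*(-7/9)*(-42) = (35/9)*(-42) = -490/3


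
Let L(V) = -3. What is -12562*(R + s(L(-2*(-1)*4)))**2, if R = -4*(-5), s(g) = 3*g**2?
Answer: -27749458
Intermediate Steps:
R = 20
-12562*(R + s(L(-2*(-1)*4)))**2 = -12562*(20 + 3*(-3)**2)**2 = -12562*(20 + 3*9)**2 = -12562*(20 + 27)**2 = -12562*47**2 = -12562*2209 = -27749458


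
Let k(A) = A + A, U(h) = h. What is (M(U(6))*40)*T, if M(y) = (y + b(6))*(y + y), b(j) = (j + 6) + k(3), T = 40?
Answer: 460800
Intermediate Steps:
k(A) = 2*A
b(j) = 12 + j (b(j) = (j + 6) + 2*3 = (6 + j) + 6 = 12 + j)
M(y) = 2*y*(18 + y) (M(y) = (y + (12 + 6))*(y + y) = (y + 18)*(2*y) = (18 + y)*(2*y) = 2*y*(18 + y))
(M(U(6))*40)*T = ((2*6*(18 + 6))*40)*40 = ((2*6*24)*40)*40 = (288*40)*40 = 11520*40 = 460800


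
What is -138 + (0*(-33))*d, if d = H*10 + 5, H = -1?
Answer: -138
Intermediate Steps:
d = -5 (d = -1*10 + 5 = -10 + 5 = -5)
-138 + (0*(-33))*d = -138 + (0*(-33))*(-5) = -138 + 0*(-5) = -138 + 0 = -138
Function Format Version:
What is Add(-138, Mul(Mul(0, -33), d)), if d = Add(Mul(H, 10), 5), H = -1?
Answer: -138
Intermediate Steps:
d = -5 (d = Add(Mul(-1, 10), 5) = Add(-10, 5) = -5)
Add(-138, Mul(Mul(0, -33), d)) = Add(-138, Mul(Mul(0, -33), -5)) = Add(-138, Mul(0, -5)) = Add(-138, 0) = -138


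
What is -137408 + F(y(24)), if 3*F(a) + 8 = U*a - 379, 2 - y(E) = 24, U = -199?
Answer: -408233/3 ≈ -1.3608e+5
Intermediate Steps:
y(E) = -22 (y(E) = 2 - 1*24 = 2 - 24 = -22)
F(a) = -129 - 199*a/3 (F(a) = -8/3 + (-199*a - 379)/3 = -8/3 + (-379 - 199*a)/3 = -8/3 + (-379/3 - 199*a/3) = -129 - 199*a/3)
-137408 + F(y(24)) = -137408 + (-129 - 199/3*(-22)) = -137408 + (-129 + 4378/3) = -137408 + 3991/3 = -408233/3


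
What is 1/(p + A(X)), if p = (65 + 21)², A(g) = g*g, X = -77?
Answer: 1/13325 ≈ 7.5047e-5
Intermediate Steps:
A(g) = g²
p = 7396 (p = 86² = 7396)
1/(p + A(X)) = 1/(7396 + (-77)²) = 1/(7396 + 5929) = 1/13325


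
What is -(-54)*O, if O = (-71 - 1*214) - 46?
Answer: -17874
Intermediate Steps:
O = -331 (O = (-71 - 214) - 46 = -285 - 46 = -331)
-(-54)*O = -(-54)*(-331) = -54*331 = -17874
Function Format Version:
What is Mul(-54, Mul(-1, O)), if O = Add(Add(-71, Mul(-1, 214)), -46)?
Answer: -17874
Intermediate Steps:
O = -331 (O = Add(Add(-71, -214), -46) = Add(-285, -46) = -331)
Mul(-54, Mul(-1, O)) = Mul(-54, Mul(-1, -331)) = Mul(-54, 331) = -17874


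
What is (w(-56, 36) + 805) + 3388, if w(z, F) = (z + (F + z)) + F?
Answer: 4153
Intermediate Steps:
w(z, F) = 2*F + 2*z (w(z, F) = (F + 2*z) + F = 2*F + 2*z)
(w(-56, 36) + 805) + 3388 = ((2*36 + 2*(-56)) + 805) + 3388 = ((72 - 112) + 805) + 3388 = (-40 + 805) + 3388 = 765 + 3388 = 4153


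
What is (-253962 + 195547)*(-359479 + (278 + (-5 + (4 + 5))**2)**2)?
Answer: 15949806845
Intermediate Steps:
(-253962 + 195547)*(-359479 + (278 + (-5 + (4 + 5))**2)**2) = -58415*(-359479 + (278 + (-5 + 9)**2)**2) = -58415*(-359479 + (278 + 4**2)**2) = -58415*(-359479 + (278 + 16)**2) = -58415*(-359479 + 294**2) = -58415*(-359479 + 86436) = -58415*(-273043) = 15949806845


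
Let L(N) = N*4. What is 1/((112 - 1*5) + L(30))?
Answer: 1/227 ≈ 0.0044053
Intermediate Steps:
L(N) = 4*N
1/((112 - 1*5) + L(30)) = 1/((112 - 1*5) + 4*30) = 1/((112 - 5) + 120) = 1/(107 + 120) = 1/227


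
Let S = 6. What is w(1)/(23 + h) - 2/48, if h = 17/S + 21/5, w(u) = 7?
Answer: 4139/21624 ≈ 0.19141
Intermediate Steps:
h = 211/30 (h = 17/6 + 21/5 = 211/30 ≈ 7.0333)
w(1)/(23 + h) - 2/48 = 7/(23 + 211/30) - 2/48 = 7/(901/30) - 2*1/48 = (30/901)*7 - 1/24 = 210/901 - 1/24 = 4139/21624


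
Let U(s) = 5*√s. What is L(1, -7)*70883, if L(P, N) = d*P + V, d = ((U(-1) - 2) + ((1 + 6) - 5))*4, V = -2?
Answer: -141766 + 1417660*I ≈ -1.4177e+5 + 1.4177e+6*I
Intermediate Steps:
d = 20*I (d = ((5*√(-1) - 2) + ((1 + 6) - 5))*4 = ((5*I - 2) + (7 - 5))*4 = ((-2 + 5*I) + 2)*4 = (5*I)*4 = 20*I ≈ 20.0*I)
L(P, N) = -2 + 20*I*P (L(P, N) = (20*I)*P - 2 = 20*I*P - 2 = -2 + 20*I*P)
L(1, -7)*70883 = (-2 + 20*I*1)*70883 = (-2 + 20*I)*70883 = -141766 + 1417660*I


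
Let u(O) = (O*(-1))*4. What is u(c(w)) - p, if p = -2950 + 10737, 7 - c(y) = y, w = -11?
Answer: -7859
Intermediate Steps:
c(y) = 7 - y
p = 7787
u(O) = -4*O (u(O) = -O*4 = -4*O)
u(c(w)) - p = -4*(7 - 1*(-11)) - 1*7787 = -4*(7 + 11) - 7787 = -4*18 - 7787 = -72 - 7787 = -7859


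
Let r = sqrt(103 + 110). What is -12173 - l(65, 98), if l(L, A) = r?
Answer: -12173 - sqrt(213) ≈ -12188.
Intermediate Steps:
r = sqrt(213) ≈ 14.595
l(L, A) = sqrt(213)
-12173 - l(65, 98) = -12173 - sqrt(213)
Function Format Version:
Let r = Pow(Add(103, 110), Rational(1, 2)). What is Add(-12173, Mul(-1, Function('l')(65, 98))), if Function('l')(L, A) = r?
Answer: Add(-12173, Mul(-1, Pow(213, Rational(1, 2)))) ≈ -12188.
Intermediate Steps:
r = Pow(213, Rational(1, 2)) ≈ 14.595
Function('l')(L, A) = Pow(213, Rational(1, 2))
Add(-12173, Mul(-1, Function('l')(65, 98))) = Add(-12173, Mul(-1, Pow(213, Rational(1, 2))))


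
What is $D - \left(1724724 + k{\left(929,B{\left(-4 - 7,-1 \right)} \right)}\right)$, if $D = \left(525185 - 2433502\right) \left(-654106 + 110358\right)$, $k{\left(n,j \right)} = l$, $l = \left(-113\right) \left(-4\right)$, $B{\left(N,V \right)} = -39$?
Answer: $1037641826940$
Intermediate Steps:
$l = 452$
$k{\left(n,j \right)} = 452$
$D = 1037643552116$ ($D = \left(-1908317\right) \left(-543748\right) = 1037643552116$)
$D - \left(1724724 + k{\left(929,B{\left(-4 - 7,-1 \right)} \right)}\right) = 1037643552116 - \left(1724724 + 452\right) = 1037643552116 - 1725176 = 1037641826940$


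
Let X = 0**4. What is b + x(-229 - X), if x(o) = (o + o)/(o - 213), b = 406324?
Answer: 89797833/221 ≈ 4.0633e+5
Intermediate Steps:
X = 0
x(o) = 2*o/(-213 + o) (x(o) = (2*o)/(-213 + o) = 2*o/(-213 + o))
b + x(-229 - X) = 406324 + 2*(-229 - 1*0)/(-213 + (-229 - 1*0)) = 406324 + 2*(-229 + 0)/(-213 + (-229 + 0)) = 406324 + 2*(-229)/(-213 - 229) = 406324 + 2*(-229)/(-442) = 406324 + 2*(-229)*(-1/442) = 406324 + 229/221 = 89797833/221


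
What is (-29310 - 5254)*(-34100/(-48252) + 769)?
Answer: -320925772208/12063 ≈ -2.6604e+7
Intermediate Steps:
(-29310 - 5254)*(-34100/(-48252) + 769) = -34564*(-34100*(-1/48252) + 769) = -34564*(8525/12063 + 769) = -34564*9284972/12063 = -320925772208/12063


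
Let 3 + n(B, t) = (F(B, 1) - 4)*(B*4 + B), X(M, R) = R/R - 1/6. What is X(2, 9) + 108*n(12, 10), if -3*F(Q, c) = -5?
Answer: -92659/6 ≈ -15443.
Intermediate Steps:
X(M, R) = ⅚ (X(M, R) = 1 - 1*⅙ = 1 - ⅙ = ⅚)
F(Q, c) = 5/3 (F(Q, c) = -⅓*(-5) = 5/3)
n(B, t) = -3 - 35*B/3 (n(B, t) = -3 + (5/3 - 4)*(B*4 + B) = -3 - 7*(4*B + B)/3 = -3 - 35*B/3)
X(2, 9) + 108*n(12, 10) = ⅚ + 108*(-3 - 35/3*12) = ⅚ + 108*(-3 - 140) = ⅚ + 108*(-143) = ⅚ - 15444 = -92659/6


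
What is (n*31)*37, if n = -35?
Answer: -40145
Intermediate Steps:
(n*31)*37 = -35*31*37 = -1085*37 = -40145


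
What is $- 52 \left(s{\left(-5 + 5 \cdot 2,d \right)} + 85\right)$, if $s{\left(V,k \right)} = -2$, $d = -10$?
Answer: $-4316$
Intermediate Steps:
$- 52 \left(s{\left(-5 + 5 \cdot 2,d \right)} + 85\right) = - 52 \left(-2 + 85\right) = \left(-52\right) 83 = -4316$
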